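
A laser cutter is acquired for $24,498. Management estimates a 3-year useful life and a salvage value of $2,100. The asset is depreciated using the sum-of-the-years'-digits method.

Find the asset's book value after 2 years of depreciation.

$5,833

Depreciable base = $24,498 − $2,100 = $22,398.
Sum of the years' digits = 3+2+1 = 6.
Year 1: $22,398 × 3/6 = $11,199. Book value $13,299.
Year 2: $22,398 × 2/6 = $7,466. Book value $5,833.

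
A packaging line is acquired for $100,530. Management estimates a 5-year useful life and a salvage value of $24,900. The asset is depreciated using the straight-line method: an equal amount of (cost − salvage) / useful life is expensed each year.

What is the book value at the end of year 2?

Depreciable base = $100,530 − $24,900 = $75,630.
Annual expense = $75,630 / 5 = $15,126.
End of year 1: book value $85,404.
End of year 2: book value $70,278.

$70,278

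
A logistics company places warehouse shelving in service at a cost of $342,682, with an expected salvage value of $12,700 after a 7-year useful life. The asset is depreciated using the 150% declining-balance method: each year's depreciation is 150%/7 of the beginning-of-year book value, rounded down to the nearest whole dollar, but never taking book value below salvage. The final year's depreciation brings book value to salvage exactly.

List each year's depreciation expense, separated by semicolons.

Depreciable base = $342,682 − $12,700 = $329,982.
Year 1: ⌊$342,682 × 150%/7⌋ = $73,431. Book value $269,251.
Year 2: ⌊$269,251 × 150%/7⌋ = $57,696. Book value $211,555.
Year 3: ⌊$211,555 × 150%/7⌋ = $45,333. Book value $166,222.
Year 4: ⌊$166,222 × 150%/7⌋ = $35,619. Book value $130,603.
Year 5: ⌊$130,603 × 150%/7⌋ = $27,986. Book value $102,617.
Year 6: ⌊$102,617 × 150%/7⌋ = $21,989. Book value $80,628.
Year 7 (final): $80,628 − $12,700 = $67,928. Book value $12,700.

$73,431; $57,696; $45,333; $35,619; $27,986; $21,989; $67,928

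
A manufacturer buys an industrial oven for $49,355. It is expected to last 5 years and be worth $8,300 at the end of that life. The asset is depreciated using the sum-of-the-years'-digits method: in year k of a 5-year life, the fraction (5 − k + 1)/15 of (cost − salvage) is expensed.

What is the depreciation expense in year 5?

$2,737

Depreciable base = $49,355 − $8,300 = $41,055.
Sum of the years' digits = 5+4+3+2+1 = 15.
Year 1: $41,055 × 5/15 = $13,685. Book value $35,670.
Year 2: $41,055 × 4/15 = $10,948. Book value $24,722.
Year 3: $41,055 × 3/15 = $8,211. Book value $16,511.
Year 4: $41,055 × 2/15 = $5,474. Book value $11,037.
Year 5: $41,055 × 1/15 = $2,737. Book value $8,300.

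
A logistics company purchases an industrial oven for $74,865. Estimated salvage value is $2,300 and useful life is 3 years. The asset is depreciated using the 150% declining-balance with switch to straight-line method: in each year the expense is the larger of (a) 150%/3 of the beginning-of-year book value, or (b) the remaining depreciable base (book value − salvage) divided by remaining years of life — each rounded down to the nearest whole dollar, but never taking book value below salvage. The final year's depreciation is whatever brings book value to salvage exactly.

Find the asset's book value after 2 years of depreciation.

$18,717

Depreciable base = $74,865 − $2,300 = $72,565.
Year 1: DB = ⌊$74,865 × 150%/3⌋ = $37,432; SL = ⌊$72,565/3⌋ = $24,188 → take DB $37,432. Book value $37,433.
Year 2: DB = ⌊$37,433 × 150%/3⌋ = $18,716; SL = ⌊$35,133/2⌋ = $17,566 → take DB $18,716. Book value $18,717.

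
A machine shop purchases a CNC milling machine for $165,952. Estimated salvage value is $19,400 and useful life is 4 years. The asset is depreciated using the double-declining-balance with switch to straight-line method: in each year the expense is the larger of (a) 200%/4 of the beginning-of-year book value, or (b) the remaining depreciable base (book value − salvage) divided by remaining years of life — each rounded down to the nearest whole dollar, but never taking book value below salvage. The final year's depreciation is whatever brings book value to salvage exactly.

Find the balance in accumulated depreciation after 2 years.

Depreciable base = $165,952 − $19,400 = $146,552.
Year 1: DB = ⌊$165,952 × 200%/4⌋ = $82,976; SL = ⌊$146,552/4⌋ = $36,638 → take DB $82,976. Book value $82,976.
Year 2: DB = ⌊$82,976 × 200%/4⌋ = $41,488; SL = ⌊$63,576/3⌋ = $21,192 → take DB $41,488. Book value $41,488.
Accumulated through year 2 = $165,952 − $41,488 = $124,464.

$124,464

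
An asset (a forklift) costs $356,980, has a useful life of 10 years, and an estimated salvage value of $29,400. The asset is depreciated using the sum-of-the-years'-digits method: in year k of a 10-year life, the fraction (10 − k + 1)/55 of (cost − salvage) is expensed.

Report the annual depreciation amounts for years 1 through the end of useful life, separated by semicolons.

$59,560; $53,604; $47,648; $41,692; $35,736; $29,780; $23,824; $17,868; $11,912; $5,956

Depreciable base = $356,980 − $29,400 = $327,580.
Sum of the years' digits = 10+9+8+7+6+5+4+3+2+1 = 55.
Year 1: $327,580 × 10/55 = $59,560. Book value $297,420.
Year 2: $327,580 × 9/55 = $53,604. Book value $243,816.
Year 3: $327,580 × 8/55 = $47,648. Book value $196,168.
Year 4: $327,580 × 7/55 = $41,692. Book value $154,476.
Year 5: $327,580 × 6/55 = $35,736. Book value $118,740.
Year 6: $327,580 × 5/55 = $29,780. Book value $88,960.
Year 7: $327,580 × 4/55 = $23,824. Book value $65,136.
Year 8: $327,580 × 3/55 = $17,868. Book value $47,268.
Year 9: $327,580 × 2/55 = $11,912. Book value $35,356.
Year 10: $327,580 × 1/55 = $5,956. Book value $29,400.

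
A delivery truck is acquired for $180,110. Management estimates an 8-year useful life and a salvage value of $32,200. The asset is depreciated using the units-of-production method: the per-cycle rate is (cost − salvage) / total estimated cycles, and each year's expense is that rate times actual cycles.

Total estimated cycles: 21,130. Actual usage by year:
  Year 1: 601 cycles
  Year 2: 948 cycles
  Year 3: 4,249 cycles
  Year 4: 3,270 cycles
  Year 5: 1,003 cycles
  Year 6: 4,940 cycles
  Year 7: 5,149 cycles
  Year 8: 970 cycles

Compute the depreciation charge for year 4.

Depreciable base = $180,110 − $32,200 = $147,910.
Rate = $147,910 / 21,130 cycles = $7 per cycle.
Year 1: 601 × $7 = $4,207. Book value $175,903.
Year 2: 948 × $7 = $6,636. Book value $169,267.
Year 3: 4,249 × $7 = $29,743. Book value $139,524.
Year 4: 3,270 × $7 = $22,890. Book value $116,634.

$22,890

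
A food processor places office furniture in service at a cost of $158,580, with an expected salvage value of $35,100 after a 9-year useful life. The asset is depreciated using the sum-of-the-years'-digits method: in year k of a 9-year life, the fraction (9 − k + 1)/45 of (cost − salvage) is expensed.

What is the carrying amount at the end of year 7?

Depreciable base = $158,580 − $35,100 = $123,480.
Sum of the years' digits = 9+8+7+6+5+4+3+2+1 = 45.
Year 1: $123,480 × 9/45 = $24,696. Book value $133,884.
Year 2: $123,480 × 8/45 = $21,952. Book value $111,932.
Year 3: $123,480 × 7/45 = $19,208. Book value $92,724.
Year 4: $123,480 × 6/45 = $16,464. Book value $76,260.
Year 5: $123,480 × 5/45 = $13,720. Book value $62,540.
Year 6: $123,480 × 4/45 = $10,976. Book value $51,564.
Year 7: $123,480 × 3/45 = $8,232. Book value $43,332.

$43,332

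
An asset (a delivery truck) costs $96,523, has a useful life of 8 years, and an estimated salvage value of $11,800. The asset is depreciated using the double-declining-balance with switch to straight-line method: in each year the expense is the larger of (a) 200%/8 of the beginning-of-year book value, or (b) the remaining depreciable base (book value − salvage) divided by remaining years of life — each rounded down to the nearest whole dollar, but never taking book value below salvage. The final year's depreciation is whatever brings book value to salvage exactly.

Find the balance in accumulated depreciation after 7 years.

Depreciable base = $96,523 − $11,800 = $84,723.
Year 1: DB = ⌊$96,523 × 200%/8⌋ = $24,130; SL = ⌊$84,723/8⌋ = $10,590 → take DB $24,130. Book value $72,393.
Year 2: DB = ⌊$72,393 × 200%/8⌋ = $18,098; SL = ⌊$60,593/7⌋ = $8,656 → take DB $18,098. Book value $54,295.
Year 3: DB = ⌊$54,295 × 200%/8⌋ = $13,573; SL = ⌊$42,495/6⌋ = $7,082 → take DB $13,573. Book value $40,722.
Year 4: DB = ⌊$40,722 × 200%/8⌋ = $10,180; SL = ⌊$28,922/5⌋ = $5,784 → take DB $10,180. Book value $30,542.
Year 5: DB = ⌊$30,542 × 200%/8⌋ = $7,635; SL = ⌊$18,742/4⌋ = $4,685 → take DB $7,635. Book value $22,907.
Year 6: DB = ⌊$22,907 × 200%/8⌋ = $5,726; SL = ⌊$11,107/3⌋ = $3,702 → take DB $5,726. Book value $17,181.
Year 7: DB = ⌊$17,181 × 200%/8⌋ = $4,295; SL = ⌊$5,381/2⌋ = $2,690 → take DB $4,295. Book value $12,886.
Accumulated through year 7 = $96,523 − $12,886 = $83,637.

$83,637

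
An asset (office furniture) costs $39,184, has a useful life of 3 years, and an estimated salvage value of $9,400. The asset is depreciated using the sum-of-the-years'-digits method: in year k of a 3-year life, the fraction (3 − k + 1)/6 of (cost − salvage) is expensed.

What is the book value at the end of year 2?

Depreciable base = $39,184 − $9,400 = $29,784.
Sum of the years' digits = 3+2+1 = 6.
Year 1: $29,784 × 3/6 = $14,892. Book value $24,292.
Year 2: $29,784 × 2/6 = $9,928. Book value $14,364.

$14,364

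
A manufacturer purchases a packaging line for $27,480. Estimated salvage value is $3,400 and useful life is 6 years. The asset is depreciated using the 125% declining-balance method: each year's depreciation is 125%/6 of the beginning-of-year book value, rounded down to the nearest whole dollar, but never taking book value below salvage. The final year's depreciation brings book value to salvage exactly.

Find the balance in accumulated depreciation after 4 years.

Depreciable base = $27,480 − $3,400 = $24,080.
Year 1: ⌊$27,480 × 125%/6⌋ = $5,725. Book value $21,755.
Year 2: ⌊$21,755 × 125%/6⌋ = $4,532. Book value $17,223.
Year 3: ⌊$17,223 × 125%/6⌋ = $3,588. Book value $13,635.
Year 4: ⌊$13,635 × 125%/6⌋ = $2,840. Book value $10,795.
Accumulated through year 4 = $27,480 − $10,795 = $16,685.

$16,685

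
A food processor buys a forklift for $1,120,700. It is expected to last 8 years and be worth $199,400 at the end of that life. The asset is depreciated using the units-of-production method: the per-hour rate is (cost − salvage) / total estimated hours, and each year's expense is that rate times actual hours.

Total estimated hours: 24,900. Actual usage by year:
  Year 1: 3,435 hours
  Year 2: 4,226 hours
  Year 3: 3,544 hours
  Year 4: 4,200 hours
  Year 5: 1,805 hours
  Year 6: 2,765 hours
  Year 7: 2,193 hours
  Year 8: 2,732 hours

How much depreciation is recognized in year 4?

Depreciable base = $1,120,700 − $199,400 = $921,300.
Rate = $921,300 / 24,900 hours = $37 per hour.
Year 1: 3,435 × $37 = $127,095. Book value $993,605.
Year 2: 4,226 × $37 = $156,362. Book value $837,243.
Year 3: 3,544 × $37 = $131,128. Book value $706,115.
Year 4: 4,200 × $37 = $155,400. Book value $550,715.

$155,400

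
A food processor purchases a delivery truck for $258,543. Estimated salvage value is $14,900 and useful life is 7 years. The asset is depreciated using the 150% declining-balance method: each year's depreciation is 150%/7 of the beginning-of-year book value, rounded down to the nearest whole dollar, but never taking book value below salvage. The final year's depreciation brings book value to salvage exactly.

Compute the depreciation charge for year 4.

$26,873

Depreciable base = $258,543 − $14,900 = $243,643.
Year 1: ⌊$258,543 × 150%/7⌋ = $55,402. Book value $203,141.
Year 2: ⌊$203,141 × 150%/7⌋ = $43,530. Book value $159,611.
Year 3: ⌊$159,611 × 150%/7⌋ = $34,202. Book value $125,409.
Year 4: ⌊$125,409 × 150%/7⌋ = $26,873. Book value $98,536.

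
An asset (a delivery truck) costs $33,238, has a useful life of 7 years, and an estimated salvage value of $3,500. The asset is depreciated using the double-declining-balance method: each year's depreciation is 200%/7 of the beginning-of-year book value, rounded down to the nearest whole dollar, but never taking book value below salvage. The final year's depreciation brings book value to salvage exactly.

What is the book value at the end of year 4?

Depreciable base = $33,238 − $3,500 = $29,738.
Year 1: ⌊$33,238 × 200%/7⌋ = $9,496. Book value $23,742.
Year 2: ⌊$23,742 × 200%/7⌋ = $6,783. Book value $16,959.
Year 3: ⌊$16,959 × 200%/7⌋ = $4,845. Book value $12,114.
Year 4: ⌊$12,114 × 200%/7⌋ = $3,461. Book value $8,653.

$8,653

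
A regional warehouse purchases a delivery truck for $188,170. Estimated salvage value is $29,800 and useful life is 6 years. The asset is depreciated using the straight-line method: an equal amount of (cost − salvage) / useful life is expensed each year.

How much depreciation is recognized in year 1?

$26,395

Depreciable base = $188,170 − $29,800 = $158,370.
Annual expense = $158,370 / 6 = $26,395.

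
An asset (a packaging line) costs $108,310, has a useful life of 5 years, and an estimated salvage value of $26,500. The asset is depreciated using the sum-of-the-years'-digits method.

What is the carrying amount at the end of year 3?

$42,862

Depreciable base = $108,310 − $26,500 = $81,810.
Sum of the years' digits = 5+4+3+2+1 = 15.
Year 1: $81,810 × 5/15 = $27,270. Book value $81,040.
Year 2: $81,810 × 4/15 = $21,816. Book value $59,224.
Year 3: $81,810 × 3/15 = $16,362. Book value $42,862.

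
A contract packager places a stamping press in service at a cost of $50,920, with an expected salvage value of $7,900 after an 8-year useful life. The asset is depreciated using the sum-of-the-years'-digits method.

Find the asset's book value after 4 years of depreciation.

Depreciable base = $50,920 − $7,900 = $43,020.
Sum of the years' digits = 8+7+6+5+4+3+2+1 = 36.
Year 1: $43,020 × 8/36 = $9,560. Book value $41,360.
Year 2: $43,020 × 7/36 = $8,365. Book value $32,995.
Year 3: $43,020 × 6/36 = $7,170. Book value $25,825.
Year 4: $43,020 × 5/36 = $5,975. Book value $19,850.

$19,850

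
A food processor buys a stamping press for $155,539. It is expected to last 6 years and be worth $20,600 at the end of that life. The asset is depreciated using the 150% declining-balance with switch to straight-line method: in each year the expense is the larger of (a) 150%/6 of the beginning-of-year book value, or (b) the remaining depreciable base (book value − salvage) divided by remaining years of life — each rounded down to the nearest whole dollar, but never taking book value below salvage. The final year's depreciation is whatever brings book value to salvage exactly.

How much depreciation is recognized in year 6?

Depreciable base = $155,539 − $20,600 = $134,939.
Year 1: DB = ⌊$155,539 × 150%/6⌋ = $38,884; SL = ⌊$134,939/6⌋ = $22,489 → take DB $38,884. Book value $116,655.
Year 2: DB = ⌊$116,655 × 150%/6⌋ = $29,163; SL = ⌊$96,055/5⌋ = $19,211 → take DB $29,163. Book value $87,492.
Year 3: DB = ⌊$87,492 × 150%/6⌋ = $21,873; SL = ⌊$66,892/4⌋ = $16,723 → take DB $21,873. Book value $65,619.
Year 4: DB = ⌊$65,619 × 150%/6⌋ = $16,404; SL = ⌊$45,019/3⌋ = $15,006 → take DB $16,404. Book value $49,215.
Year 5: DB = ⌊$49,215 × 150%/6⌋ = $12,303; SL = ⌊$28,615/2⌋ = $14,307 → take SL $14,307. Book value $34,908.
Year 6 (final): $34,908 − $20,600 = $14,308. Book value $20,600.

$14,308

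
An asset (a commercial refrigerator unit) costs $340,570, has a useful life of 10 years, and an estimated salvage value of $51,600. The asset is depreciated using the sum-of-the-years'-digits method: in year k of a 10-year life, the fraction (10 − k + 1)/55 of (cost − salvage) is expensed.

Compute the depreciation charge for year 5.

Depreciable base = $340,570 − $51,600 = $288,970.
Sum of the years' digits = 10+9+8+7+6+5+4+3+2+1 = 55.
Year 1: $288,970 × 10/55 = $52,540. Book value $288,030.
Year 2: $288,970 × 9/55 = $47,286. Book value $240,744.
Year 3: $288,970 × 8/55 = $42,032. Book value $198,712.
Year 4: $288,970 × 7/55 = $36,778. Book value $161,934.
Year 5: $288,970 × 6/55 = $31,524. Book value $130,410.

$31,524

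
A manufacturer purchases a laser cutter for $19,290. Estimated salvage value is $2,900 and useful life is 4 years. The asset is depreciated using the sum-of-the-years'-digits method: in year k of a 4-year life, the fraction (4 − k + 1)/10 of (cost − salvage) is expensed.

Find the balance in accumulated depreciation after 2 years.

$11,473

Depreciable base = $19,290 − $2,900 = $16,390.
Sum of the years' digits = 4+3+2+1 = 10.
Year 1: $16,390 × 4/10 = $6,556. Book value $12,734.
Year 2: $16,390 × 3/10 = $4,917. Book value $7,817.
Accumulated through year 2 = $19,290 − $7,817 = $11,473.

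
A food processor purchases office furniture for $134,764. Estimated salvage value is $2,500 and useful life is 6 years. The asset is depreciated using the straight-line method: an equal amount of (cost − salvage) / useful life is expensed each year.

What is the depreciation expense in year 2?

$22,044

Depreciable base = $134,764 − $2,500 = $132,264.
Annual expense = $132,264 / 6 = $22,044.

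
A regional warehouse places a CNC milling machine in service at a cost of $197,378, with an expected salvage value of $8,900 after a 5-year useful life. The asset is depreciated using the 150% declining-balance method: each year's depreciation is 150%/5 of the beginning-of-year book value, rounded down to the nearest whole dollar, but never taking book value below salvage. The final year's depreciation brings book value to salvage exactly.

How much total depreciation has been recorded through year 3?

Depreciable base = $197,378 − $8,900 = $188,478.
Year 1: ⌊$197,378 × 150%/5⌋ = $59,213. Book value $138,165.
Year 2: ⌊$138,165 × 150%/5⌋ = $41,449. Book value $96,716.
Year 3: ⌊$96,716 × 150%/5⌋ = $29,014. Book value $67,702.
Accumulated through year 3 = $197,378 − $67,702 = $129,676.

$129,676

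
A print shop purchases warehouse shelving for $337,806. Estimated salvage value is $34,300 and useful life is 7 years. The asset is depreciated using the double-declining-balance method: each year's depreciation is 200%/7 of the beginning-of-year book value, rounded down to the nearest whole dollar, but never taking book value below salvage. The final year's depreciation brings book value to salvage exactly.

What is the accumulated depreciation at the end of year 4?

Depreciable base = $337,806 − $34,300 = $303,506.
Year 1: ⌊$337,806 × 200%/7⌋ = $96,516. Book value $241,290.
Year 2: ⌊$241,290 × 200%/7⌋ = $68,940. Book value $172,350.
Year 3: ⌊$172,350 × 200%/7⌋ = $49,242. Book value $123,108.
Year 4: ⌊$123,108 × 200%/7⌋ = $35,173. Book value $87,935.
Accumulated through year 4 = $337,806 − $87,935 = $249,871.

$249,871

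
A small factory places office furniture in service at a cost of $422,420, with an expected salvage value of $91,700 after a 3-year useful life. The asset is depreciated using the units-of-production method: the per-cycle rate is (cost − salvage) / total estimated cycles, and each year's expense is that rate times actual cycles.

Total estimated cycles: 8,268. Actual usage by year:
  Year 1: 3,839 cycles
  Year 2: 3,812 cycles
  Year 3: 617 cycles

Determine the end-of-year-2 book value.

Depreciable base = $422,420 − $91,700 = $330,720.
Rate = $330,720 / 8,268 cycles = $40 per cycle.
Year 1: 3,839 × $40 = $153,560. Book value $268,860.
Year 2: 3,812 × $40 = $152,480. Book value $116,380.

$116,380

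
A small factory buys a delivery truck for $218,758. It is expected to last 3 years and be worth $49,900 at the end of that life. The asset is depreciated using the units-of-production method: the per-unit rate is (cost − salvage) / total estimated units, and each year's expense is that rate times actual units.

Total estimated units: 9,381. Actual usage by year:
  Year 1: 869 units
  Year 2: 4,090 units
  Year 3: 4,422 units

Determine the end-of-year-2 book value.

Depreciable base = $218,758 − $49,900 = $168,858.
Rate = $168,858 / 9,381 units = $18 per unit.
Year 1: 869 × $18 = $15,642. Book value $203,116.
Year 2: 4,090 × $18 = $73,620. Book value $129,496.

$129,496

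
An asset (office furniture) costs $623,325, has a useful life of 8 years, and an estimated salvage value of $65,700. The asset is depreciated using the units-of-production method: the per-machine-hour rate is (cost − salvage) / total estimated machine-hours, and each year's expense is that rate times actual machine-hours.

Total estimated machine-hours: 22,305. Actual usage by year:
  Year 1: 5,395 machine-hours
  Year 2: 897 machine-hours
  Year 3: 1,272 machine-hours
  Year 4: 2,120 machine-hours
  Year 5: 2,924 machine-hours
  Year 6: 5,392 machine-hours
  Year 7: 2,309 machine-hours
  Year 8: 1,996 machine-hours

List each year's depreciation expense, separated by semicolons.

$134,875; $22,425; $31,800; $53,000; $73,100; $134,800; $57,725; $49,900

Depreciable base = $623,325 − $65,700 = $557,625.
Rate = $557,625 / 22,305 machine-hours = $25 per machine-hour.
Year 1: 5,395 × $25 = $134,875. Book value $488,450.
Year 2: 897 × $25 = $22,425. Book value $466,025.
Year 3: 1,272 × $25 = $31,800. Book value $434,225.
Year 4: 2,120 × $25 = $53,000. Book value $381,225.
Year 5: 2,924 × $25 = $73,100. Book value $308,125.
Year 6: 5,392 × $25 = $134,800. Book value $173,325.
Year 7: 2,309 × $25 = $57,725. Book value $115,600.
Year 8: 1,996 × $25 = $49,900. Book value $65,700.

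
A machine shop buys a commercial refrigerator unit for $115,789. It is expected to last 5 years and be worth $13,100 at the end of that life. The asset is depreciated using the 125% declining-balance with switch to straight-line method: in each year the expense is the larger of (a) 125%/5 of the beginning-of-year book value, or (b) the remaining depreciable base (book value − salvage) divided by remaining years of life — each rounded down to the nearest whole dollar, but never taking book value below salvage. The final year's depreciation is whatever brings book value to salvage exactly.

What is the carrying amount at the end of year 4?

$30,444

Depreciable base = $115,789 − $13,100 = $102,689.
Year 1: DB = ⌊$115,789 × 125%/5⌋ = $28,947; SL = ⌊$102,689/5⌋ = $20,537 → take DB $28,947. Book value $86,842.
Year 2: DB = ⌊$86,842 × 125%/5⌋ = $21,710; SL = ⌊$73,742/4⌋ = $18,435 → take DB $21,710. Book value $65,132.
Year 3: DB = ⌊$65,132 × 125%/5⌋ = $16,283; SL = ⌊$52,032/3⌋ = $17,344 → take SL $17,344. Book value $47,788.
Year 4: DB = ⌊$47,788 × 125%/5⌋ = $11,947; SL = ⌊$34,688/2⌋ = $17,344 → take SL $17,344. Book value $30,444.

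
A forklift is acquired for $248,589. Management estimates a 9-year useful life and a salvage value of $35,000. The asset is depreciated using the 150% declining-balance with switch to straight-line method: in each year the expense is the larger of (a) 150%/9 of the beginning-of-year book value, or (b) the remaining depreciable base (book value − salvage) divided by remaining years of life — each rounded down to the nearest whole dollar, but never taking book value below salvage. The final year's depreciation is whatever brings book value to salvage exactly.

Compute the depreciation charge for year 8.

Depreciable base = $248,589 − $35,000 = $213,589.
Year 1: DB = ⌊$248,589 × 150%/9⌋ = $41,431; SL = ⌊$213,589/9⌋ = $23,732 → take DB $41,431. Book value $207,158.
Year 2: DB = ⌊$207,158 × 150%/9⌋ = $34,526; SL = ⌊$172,158/8⌋ = $21,519 → take DB $34,526. Book value $172,632.
Year 3: DB = ⌊$172,632 × 150%/9⌋ = $28,772; SL = ⌊$137,632/7⌋ = $19,661 → take DB $28,772. Book value $143,860.
Year 4: DB = ⌊$143,860 × 150%/9⌋ = $23,976; SL = ⌊$108,860/6⌋ = $18,143 → take DB $23,976. Book value $119,884.
Year 5: DB = ⌊$119,884 × 150%/9⌋ = $19,980; SL = ⌊$84,884/5⌋ = $16,976 → take DB $19,980. Book value $99,904.
Year 6: DB = ⌊$99,904 × 150%/9⌋ = $16,650; SL = ⌊$64,904/4⌋ = $16,226 → take DB $16,650. Book value $83,254.
Year 7: DB = ⌊$83,254 × 150%/9⌋ = $13,875; SL = ⌊$48,254/3⌋ = $16,084 → take SL $16,084. Book value $67,170.
Year 8: DB = ⌊$67,170 × 150%/9⌋ = $11,195; SL = ⌊$32,170/2⌋ = $16,085 → take SL $16,085. Book value $51,085.

$16,085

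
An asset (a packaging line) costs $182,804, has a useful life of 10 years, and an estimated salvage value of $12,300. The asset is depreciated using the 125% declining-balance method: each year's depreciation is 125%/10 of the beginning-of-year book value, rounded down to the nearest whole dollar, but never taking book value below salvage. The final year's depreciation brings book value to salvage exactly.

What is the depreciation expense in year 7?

Depreciable base = $182,804 − $12,300 = $170,504.
Year 1: ⌊$182,804 × 125%/10⌋ = $22,850. Book value $159,954.
Year 2: ⌊$159,954 × 125%/10⌋ = $19,994. Book value $139,960.
Year 3: ⌊$139,960 × 125%/10⌋ = $17,495. Book value $122,465.
Year 4: ⌊$122,465 × 125%/10⌋ = $15,308. Book value $107,157.
Year 5: ⌊$107,157 × 125%/10⌋ = $13,394. Book value $93,763.
Year 6: ⌊$93,763 × 125%/10⌋ = $11,720. Book value $82,043.
Year 7: ⌊$82,043 × 125%/10⌋ = $10,255. Book value $71,788.

$10,255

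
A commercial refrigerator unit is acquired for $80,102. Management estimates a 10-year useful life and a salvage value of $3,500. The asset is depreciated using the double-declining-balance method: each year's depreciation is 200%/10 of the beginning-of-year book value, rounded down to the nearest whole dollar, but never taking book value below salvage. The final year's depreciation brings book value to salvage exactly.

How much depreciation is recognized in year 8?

Depreciable base = $80,102 − $3,500 = $76,602.
Year 1: ⌊$80,102 × 200%/10⌋ = $16,020. Book value $64,082.
Year 2: ⌊$64,082 × 200%/10⌋ = $12,816. Book value $51,266.
Year 3: ⌊$51,266 × 200%/10⌋ = $10,253. Book value $41,013.
Year 4: ⌊$41,013 × 200%/10⌋ = $8,202. Book value $32,811.
Year 5: ⌊$32,811 × 200%/10⌋ = $6,562. Book value $26,249.
Year 6: ⌊$26,249 × 200%/10⌋ = $5,249. Book value $21,000.
Year 7: ⌊$21,000 × 200%/10⌋ = $4,200. Book value $16,800.
Year 8: ⌊$16,800 × 200%/10⌋ = $3,360. Book value $13,440.

$3,360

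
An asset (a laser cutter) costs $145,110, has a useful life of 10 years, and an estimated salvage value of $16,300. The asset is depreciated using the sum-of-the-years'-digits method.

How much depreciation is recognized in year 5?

$14,052

Depreciable base = $145,110 − $16,300 = $128,810.
Sum of the years' digits = 10+9+8+7+6+5+4+3+2+1 = 55.
Year 1: $128,810 × 10/55 = $23,420. Book value $121,690.
Year 2: $128,810 × 9/55 = $21,078. Book value $100,612.
Year 3: $128,810 × 8/55 = $18,736. Book value $81,876.
Year 4: $128,810 × 7/55 = $16,394. Book value $65,482.
Year 5: $128,810 × 6/55 = $14,052. Book value $51,430.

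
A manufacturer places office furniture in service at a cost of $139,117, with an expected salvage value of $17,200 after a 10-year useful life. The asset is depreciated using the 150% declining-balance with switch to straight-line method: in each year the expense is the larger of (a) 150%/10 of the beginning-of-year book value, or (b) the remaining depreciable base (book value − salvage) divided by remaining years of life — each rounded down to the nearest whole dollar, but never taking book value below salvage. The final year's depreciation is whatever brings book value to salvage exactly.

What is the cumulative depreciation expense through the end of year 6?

$86,647

Depreciable base = $139,117 − $17,200 = $121,917.
Year 1: DB = ⌊$139,117 × 150%/10⌋ = $20,867; SL = ⌊$121,917/10⌋ = $12,191 → take DB $20,867. Book value $118,250.
Year 2: DB = ⌊$118,250 × 150%/10⌋ = $17,737; SL = ⌊$101,050/9⌋ = $11,227 → take DB $17,737. Book value $100,513.
Year 3: DB = ⌊$100,513 × 150%/10⌋ = $15,076; SL = ⌊$83,313/8⌋ = $10,414 → take DB $15,076. Book value $85,437.
Year 4: DB = ⌊$85,437 × 150%/10⌋ = $12,815; SL = ⌊$68,237/7⌋ = $9,748 → take DB $12,815. Book value $72,622.
Year 5: DB = ⌊$72,622 × 150%/10⌋ = $10,893; SL = ⌊$55,422/6⌋ = $9,237 → take DB $10,893. Book value $61,729.
Year 6: DB = ⌊$61,729 × 150%/10⌋ = $9,259; SL = ⌊$44,529/5⌋ = $8,905 → take DB $9,259. Book value $52,470.
Accumulated through year 6 = $139,117 − $52,470 = $86,647.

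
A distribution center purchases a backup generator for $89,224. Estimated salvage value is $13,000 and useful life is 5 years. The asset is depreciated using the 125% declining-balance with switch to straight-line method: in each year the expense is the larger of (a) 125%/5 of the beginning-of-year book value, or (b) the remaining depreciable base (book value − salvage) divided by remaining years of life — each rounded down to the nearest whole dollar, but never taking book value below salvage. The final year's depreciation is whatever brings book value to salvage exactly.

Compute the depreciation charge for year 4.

$12,321

Depreciable base = $89,224 − $13,000 = $76,224.
Year 1: DB = ⌊$89,224 × 125%/5⌋ = $22,306; SL = ⌊$76,224/5⌋ = $15,244 → take DB $22,306. Book value $66,918.
Year 2: DB = ⌊$66,918 × 125%/5⌋ = $16,729; SL = ⌊$53,918/4⌋ = $13,479 → take DB $16,729. Book value $50,189.
Year 3: DB = ⌊$50,189 × 125%/5⌋ = $12,547; SL = ⌊$37,189/3⌋ = $12,396 → take DB $12,547. Book value $37,642.
Year 4: DB = ⌊$37,642 × 125%/5⌋ = $9,410; SL = ⌊$24,642/2⌋ = $12,321 → take SL $12,321. Book value $25,321.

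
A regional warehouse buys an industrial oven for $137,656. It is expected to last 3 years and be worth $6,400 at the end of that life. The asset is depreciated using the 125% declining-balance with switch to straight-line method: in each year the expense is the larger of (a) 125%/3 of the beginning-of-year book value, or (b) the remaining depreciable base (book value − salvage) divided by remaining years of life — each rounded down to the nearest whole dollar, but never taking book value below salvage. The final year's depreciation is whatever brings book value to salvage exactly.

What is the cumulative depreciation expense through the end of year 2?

$94,306

Depreciable base = $137,656 − $6,400 = $131,256.
Year 1: DB = ⌊$137,656 × 125%/3⌋ = $57,356; SL = ⌊$131,256/3⌋ = $43,752 → take DB $57,356. Book value $80,300.
Year 2: DB = ⌊$80,300 × 125%/3⌋ = $33,458; SL = ⌊$73,900/2⌋ = $36,950 → take SL $36,950. Book value $43,350.
Accumulated through year 2 = $137,656 − $43,350 = $94,306.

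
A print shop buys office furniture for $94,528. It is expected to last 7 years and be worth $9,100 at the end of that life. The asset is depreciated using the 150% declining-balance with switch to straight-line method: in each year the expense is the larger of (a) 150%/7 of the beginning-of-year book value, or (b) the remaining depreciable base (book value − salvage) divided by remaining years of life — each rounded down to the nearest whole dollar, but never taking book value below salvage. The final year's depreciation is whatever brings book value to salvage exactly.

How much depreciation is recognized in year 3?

Depreciable base = $94,528 − $9,100 = $85,428.
Year 1: DB = ⌊$94,528 × 150%/7⌋ = $20,256; SL = ⌊$85,428/7⌋ = $12,204 → take DB $20,256. Book value $74,272.
Year 2: DB = ⌊$74,272 × 150%/7⌋ = $15,915; SL = ⌊$65,172/6⌋ = $10,862 → take DB $15,915. Book value $58,357.
Year 3: DB = ⌊$58,357 × 150%/7⌋ = $12,505; SL = ⌊$49,257/5⌋ = $9,851 → take DB $12,505. Book value $45,852.

$12,505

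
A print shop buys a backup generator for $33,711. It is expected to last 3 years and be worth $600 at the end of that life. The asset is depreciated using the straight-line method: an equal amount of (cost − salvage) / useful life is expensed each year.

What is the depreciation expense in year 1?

Depreciable base = $33,711 − $600 = $33,111.
Annual expense = $33,111 / 3 = $11,037.

$11,037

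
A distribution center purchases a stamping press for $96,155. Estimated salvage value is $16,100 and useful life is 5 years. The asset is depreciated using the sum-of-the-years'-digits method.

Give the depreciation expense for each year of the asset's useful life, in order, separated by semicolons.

Depreciable base = $96,155 − $16,100 = $80,055.
Sum of the years' digits = 5+4+3+2+1 = 15.
Year 1: $80,055 × 5/15 = $26,685. Book value $69,470.
Year 2: $80,055 × 4/15 = $21,348. Book value $48,122.
Year 3: $80,055 × 3/15 = $16,011. Book value $32,111.
Year 4: $80,055 × 2/15 = $10,674. Book value $21,437.
Year 5: $80,055 × 1/15 = $5,337. Book value $16,100.

$26,685; $21,348; $16,011; $10,674; $5,337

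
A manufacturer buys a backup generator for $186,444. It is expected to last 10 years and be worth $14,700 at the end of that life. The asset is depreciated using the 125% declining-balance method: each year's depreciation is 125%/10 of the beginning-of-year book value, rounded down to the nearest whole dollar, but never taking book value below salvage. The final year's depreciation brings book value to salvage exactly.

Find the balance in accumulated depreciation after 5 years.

Depreciable base = $186,444 − $14,700 = $171,744.
Year 1: ⌊$186,444 × 125%/10⌋ = $23,305. Book value $163,139.
Year 2: ⌊$163,139 × 125%/10⌋ = $20,392. Book value $142,747.
Year 3: ⌊$142,747 × 125%/10⌋ = $17,843. Book value $124,904.
Year 4: ⌊$124,904 × 125%/10⌋ = $15,613. Book value $109,291.
Year 5: ⌊$109,291 × 125%/10⌋ = $13,661. Book value $95,630.
Accumulated through year 5 = $186,444 − $95,630 = $90,814.

$90,814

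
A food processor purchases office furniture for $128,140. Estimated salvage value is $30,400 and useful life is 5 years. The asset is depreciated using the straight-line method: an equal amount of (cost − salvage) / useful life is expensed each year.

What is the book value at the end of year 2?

$89,044

Depreciable base = $128,140 − $30,400 = $97,740.
Annual expense = $97,740 / 5 = $19,548.
End of year 1: book value $108,592.
End of year 2: book value $89,044.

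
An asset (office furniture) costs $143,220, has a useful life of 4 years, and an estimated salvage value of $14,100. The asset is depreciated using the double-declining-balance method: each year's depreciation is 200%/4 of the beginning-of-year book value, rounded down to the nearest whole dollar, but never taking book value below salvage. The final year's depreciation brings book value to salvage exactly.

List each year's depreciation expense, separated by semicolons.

Depreciable base = $143,220 − $14,100 = $129,120.
Year 1: ⌊$143,220 × 200%/4⌋ = $71,610. Book value $71,610.
Year 2: ⌊$71,610 × 200%/4⌋ = $35,805. Book value $35,805.
Year 3: ⌊$35,805 × 200%/4⌋ = $17,902. Book value $17,903.
Year 4 (final): $17,903 − $14,100 = $3,803. Book value $14,100.

$71,610; $35,805; $17,902; $3,803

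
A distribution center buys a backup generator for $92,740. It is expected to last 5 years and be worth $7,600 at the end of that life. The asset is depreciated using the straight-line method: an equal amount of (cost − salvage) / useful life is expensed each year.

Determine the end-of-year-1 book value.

$75,712

Depreciable base = $92,740 − $7,600 = $85,140.
Annual expense = $85,140 / 5 = $17,028.
End of year 1: book value $75,712.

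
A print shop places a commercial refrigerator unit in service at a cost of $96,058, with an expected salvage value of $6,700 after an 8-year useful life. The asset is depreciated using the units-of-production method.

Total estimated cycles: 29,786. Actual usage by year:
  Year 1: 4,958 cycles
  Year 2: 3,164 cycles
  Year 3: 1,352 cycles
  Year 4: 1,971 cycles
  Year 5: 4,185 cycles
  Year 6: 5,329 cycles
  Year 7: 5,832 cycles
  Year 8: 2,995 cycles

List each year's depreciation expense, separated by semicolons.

$14,874; $9,492; $4,056; $5,913; $12,555; $15,987; $17,496; $8,985

Depreciable base = $96,058 − $6,700 = $89,358.
Rate = $89,358 / 29,786 cycles = $3 per cycle.
Year 1: 4,958 × $3 = $14,874. Book value $81,184.
Year 2: 3,164 × $3 = $9,492. Book value $71,692.
Year 3: 1,352 × $3 = $4,056. Book value $67,636.
Year 4: 1,971 × $3 = $5,913. Book value $61,723.
Year 5: 4,185 × $3 = $12,555. Book value $49,168.
Year 6: 5,329 × $3 = $15,987. Book value $33,181.
Year 7: 5,832 × $3 = $17,496. Book value $15,685.
Year 8: 2,995 × $3 = $8,985. Book value $6,700.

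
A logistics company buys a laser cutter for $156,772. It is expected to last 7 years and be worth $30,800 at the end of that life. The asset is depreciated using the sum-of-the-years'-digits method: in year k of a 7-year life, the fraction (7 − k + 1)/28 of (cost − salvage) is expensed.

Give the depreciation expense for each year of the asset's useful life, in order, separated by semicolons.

$31,493; $26,994; $22,495; $17,996; $13,497; $8,998; $4,499

Depreciable base = $156,772 − $30,800 = $125,972.
Sum of the years' digits = 7+6+5+4+3+2+1 = 28.
Year 1: $125,972 × 7/28 = $31,493. Book value $125,279.
Year 2: $125,972 × 6/28 = $26,994. Book value $98,285.
Year 3: $125,972 × 5/28 = $22,495. Book value $75,790.
Year 4: $125,972 × 4/28 = $17,996. Book value $57,794.
Year 5: $125,972 × 3/28 = $13,497. Book value $44,297.
Year 6: $125,972 × 2/28 = $8,998. Book value $35,299.
Year 7: $125,972 × 1/28 = $4,499. Book value $30,800.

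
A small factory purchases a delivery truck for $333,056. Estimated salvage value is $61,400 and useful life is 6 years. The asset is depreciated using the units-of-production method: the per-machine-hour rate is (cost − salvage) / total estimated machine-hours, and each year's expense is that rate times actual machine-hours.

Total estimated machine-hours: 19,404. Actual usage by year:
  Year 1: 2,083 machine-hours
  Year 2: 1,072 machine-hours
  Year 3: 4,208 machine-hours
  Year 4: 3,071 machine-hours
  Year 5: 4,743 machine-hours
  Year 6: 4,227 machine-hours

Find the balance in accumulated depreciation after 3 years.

$103,082

Depreciable base = $333,056 − $61,400 = $271,656.
Rate = $271,656 / 19,404 machine-hours = $14 per machine-hour.
Year 1: 2,083 × $14 = $29,162. Book value $303,894.
Year 2: 1,072 × $14 = $15,008. Book value $288,886.
Year 3: 4,208 × $14 = $58,912. Book value $229,974.
Accumulated through year 3 = $333,056 − $229,974 = $103,082.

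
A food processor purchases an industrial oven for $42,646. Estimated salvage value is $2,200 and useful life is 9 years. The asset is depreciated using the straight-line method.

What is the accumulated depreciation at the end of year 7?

Depreciable base = $42,646 − $2,200 = $40,446.
Annual expense = $40,446 / 9 = $4,494.
End of year 1: book value $38,152.
End of year 2: book value $33,658.
End of year 3: book value $29,164.
End of year 4: book value $24,670.
End of year 5: book value $20,176.
End of year 6: book value $15,682.
End of year 7: book value $11,188.
Accumulated through year 7 = $42,646 − $11,188 = $31,458.

$31,458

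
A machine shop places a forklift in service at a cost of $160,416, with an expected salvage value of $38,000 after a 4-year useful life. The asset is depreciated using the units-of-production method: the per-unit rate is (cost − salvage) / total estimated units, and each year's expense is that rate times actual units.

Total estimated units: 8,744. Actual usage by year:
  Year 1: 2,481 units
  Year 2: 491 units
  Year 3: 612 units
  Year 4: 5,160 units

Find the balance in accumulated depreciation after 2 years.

$41,608

Depreciable base = $160,416 − $38,000 = $122,416.
Rate = $122,416 / 8,744 units = $14 per unit.
Year 1: 2,481 × $14 = $34,734. Book value $125,682.
Year 2: 491 × $14 = $6,874. Book value $118,808.
Accumulated through year 2 = $160,416 − $118,808 = $41,608.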